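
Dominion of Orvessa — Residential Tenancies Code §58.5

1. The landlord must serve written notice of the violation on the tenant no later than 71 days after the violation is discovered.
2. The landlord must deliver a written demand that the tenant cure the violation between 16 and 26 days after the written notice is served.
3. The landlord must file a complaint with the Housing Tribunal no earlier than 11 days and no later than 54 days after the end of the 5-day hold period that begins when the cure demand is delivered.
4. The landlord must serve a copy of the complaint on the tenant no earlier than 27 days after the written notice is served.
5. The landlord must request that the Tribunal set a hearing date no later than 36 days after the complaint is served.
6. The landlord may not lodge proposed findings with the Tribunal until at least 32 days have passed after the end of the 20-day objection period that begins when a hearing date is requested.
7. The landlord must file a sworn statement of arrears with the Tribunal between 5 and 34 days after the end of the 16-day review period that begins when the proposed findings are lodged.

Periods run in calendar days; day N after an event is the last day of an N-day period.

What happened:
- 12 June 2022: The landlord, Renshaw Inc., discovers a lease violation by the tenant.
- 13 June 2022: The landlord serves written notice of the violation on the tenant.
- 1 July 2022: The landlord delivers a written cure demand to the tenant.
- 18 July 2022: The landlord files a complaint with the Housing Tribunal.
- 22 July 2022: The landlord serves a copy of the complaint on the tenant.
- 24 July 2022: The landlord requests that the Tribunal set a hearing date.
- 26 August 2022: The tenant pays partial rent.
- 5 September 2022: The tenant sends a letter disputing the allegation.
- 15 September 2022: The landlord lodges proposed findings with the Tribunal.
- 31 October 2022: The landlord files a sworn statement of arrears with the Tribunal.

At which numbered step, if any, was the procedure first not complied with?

(1) due by 12 June 2022 + 71 days = 22 August 2022; completed 13 June 2022, before the deadline.
(2) the permitted window runs from 13 June 2022 + 16 = 29 June 2022 to 13 June 2022 + 26 = 9 July 2022; 1 July 2022 falls inside that range.
(3) the permitted window runs from 6 July 2022 + 11 = 17 July 2022 to 6 July 2022 + 54 = 29 August 2022; 18 July 2022 falls inside that range.
(4) permitted from 13 June 2022 + 27 days = 10 July 2022 onward; done 22 July 2022, after the minimum wait.
(5) due by 22 July 2022 + 36 days = 27 August 2022; 24 July 2022 is within that limit.
(6) permitted from 13 August 2022 + 32 days = 14 September 2022 onward; done 15 September 2022, after the minimum wait.
(7) the permitted window runs from 1 October 2022 + 5 = 6 October 2022 to 1 October 2022 + 34 = 4 November 2022; done 31 October 2022, which is between those dates.

None — every step was satisfied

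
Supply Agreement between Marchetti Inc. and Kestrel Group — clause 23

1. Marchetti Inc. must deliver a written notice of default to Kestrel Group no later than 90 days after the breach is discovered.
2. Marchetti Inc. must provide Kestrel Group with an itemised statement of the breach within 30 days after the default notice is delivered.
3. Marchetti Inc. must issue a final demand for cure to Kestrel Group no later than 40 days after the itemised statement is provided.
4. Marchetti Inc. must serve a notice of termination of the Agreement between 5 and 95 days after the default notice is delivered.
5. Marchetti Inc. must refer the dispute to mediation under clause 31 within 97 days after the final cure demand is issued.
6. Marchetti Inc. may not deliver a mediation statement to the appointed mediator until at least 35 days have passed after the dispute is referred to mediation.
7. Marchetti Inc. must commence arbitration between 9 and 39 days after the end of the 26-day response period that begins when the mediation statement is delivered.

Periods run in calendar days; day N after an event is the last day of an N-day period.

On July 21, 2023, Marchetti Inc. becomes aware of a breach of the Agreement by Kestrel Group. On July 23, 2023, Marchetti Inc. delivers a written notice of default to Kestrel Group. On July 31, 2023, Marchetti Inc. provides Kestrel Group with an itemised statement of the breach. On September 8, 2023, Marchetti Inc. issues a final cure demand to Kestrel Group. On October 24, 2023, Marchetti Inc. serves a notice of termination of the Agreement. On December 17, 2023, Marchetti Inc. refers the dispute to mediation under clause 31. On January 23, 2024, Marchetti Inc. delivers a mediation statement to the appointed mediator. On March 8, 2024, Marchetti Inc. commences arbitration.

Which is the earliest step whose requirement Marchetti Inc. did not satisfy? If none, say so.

Step 1: 90 days after July 21, 2023 (when the breach is discovered) is October 19, 2023; done July 23, 2023 — timely.
Step 2: 30 days after July 23, 2023 (when the default notice is delivered) is August 22, 2023; done July 31, 2023 — timely.
Step 3: 40 days after July 31, 2023 (when the itemised statement is provided) is September 9, 2023; September 8, 2023 is within that limit.
Step 4: the window is 5–95 days after July 23, 2023 (when the default notice is delivered), so July 28, 2023 through October 26, 2023; done October 24, 2023 — within the window.
Step 5: 97 days after September 8, 2023 (when the final cure demand is issued) is December 14, 2023; not done until December 17, 2023, 3 days after the deadline.

Step 5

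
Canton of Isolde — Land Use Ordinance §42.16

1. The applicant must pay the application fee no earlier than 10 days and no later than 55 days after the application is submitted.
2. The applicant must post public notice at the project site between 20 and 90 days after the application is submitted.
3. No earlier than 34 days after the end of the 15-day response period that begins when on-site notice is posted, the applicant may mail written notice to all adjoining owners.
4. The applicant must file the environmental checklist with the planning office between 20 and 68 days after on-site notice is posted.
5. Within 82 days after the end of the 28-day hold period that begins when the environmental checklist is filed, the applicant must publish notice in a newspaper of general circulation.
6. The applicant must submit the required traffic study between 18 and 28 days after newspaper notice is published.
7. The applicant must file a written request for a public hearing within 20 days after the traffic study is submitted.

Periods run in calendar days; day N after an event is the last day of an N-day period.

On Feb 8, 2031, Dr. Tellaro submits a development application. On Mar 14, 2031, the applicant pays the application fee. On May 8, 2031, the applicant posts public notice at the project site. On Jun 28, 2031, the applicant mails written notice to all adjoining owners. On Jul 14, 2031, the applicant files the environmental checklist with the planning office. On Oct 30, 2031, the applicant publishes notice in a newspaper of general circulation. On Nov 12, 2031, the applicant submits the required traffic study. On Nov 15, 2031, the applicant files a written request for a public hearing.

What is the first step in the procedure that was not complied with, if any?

Step 1 — 10 and 55 days from Feb 8, 2031 (when the application is submitted) are Feb 18, 2031 and Apr 4, 2031 respectively; done Mar 14, 2031, which is between those dates.
Step 2 — 20 and 90 days from Feb 8, 2031 (when the application is submitted) are Feb 28, 2031 and May 9, 2031 respectively; done May 8, 2031 — within the window.
Step 3 — must wait 34 days from May 23, 2031 (end of the 15-day response period, which began when on-site notice is posted on May 8, 2031), so not before Jun 26, 2031; Jun 28, 2031 is on or after that date.
Step 4 — 20 and 68 days from May 8, 2031 (when on-site notice is posted) are May 28, 2031 and Jul 15, 2031 respectively; Jul 14, 2031 falls inside that range.
Step 5 — counting 82 days from Aug 11, 2031 (end of the 28-day hold period, which began when the environmental checklist is filed on Jul 14, 2031) gives a deadline of Nov 1, 2031; done Oct 30, 2031 — timely.
Step 6 — 18 and 28 days from Oct 30, 2031 (when newspaper notice is published) are Nov 17, 2031 and Nov 27, 2031 respectively; Nov 12, 2031 is 5 days too early.
That is the first point of non-compliance.

Step 6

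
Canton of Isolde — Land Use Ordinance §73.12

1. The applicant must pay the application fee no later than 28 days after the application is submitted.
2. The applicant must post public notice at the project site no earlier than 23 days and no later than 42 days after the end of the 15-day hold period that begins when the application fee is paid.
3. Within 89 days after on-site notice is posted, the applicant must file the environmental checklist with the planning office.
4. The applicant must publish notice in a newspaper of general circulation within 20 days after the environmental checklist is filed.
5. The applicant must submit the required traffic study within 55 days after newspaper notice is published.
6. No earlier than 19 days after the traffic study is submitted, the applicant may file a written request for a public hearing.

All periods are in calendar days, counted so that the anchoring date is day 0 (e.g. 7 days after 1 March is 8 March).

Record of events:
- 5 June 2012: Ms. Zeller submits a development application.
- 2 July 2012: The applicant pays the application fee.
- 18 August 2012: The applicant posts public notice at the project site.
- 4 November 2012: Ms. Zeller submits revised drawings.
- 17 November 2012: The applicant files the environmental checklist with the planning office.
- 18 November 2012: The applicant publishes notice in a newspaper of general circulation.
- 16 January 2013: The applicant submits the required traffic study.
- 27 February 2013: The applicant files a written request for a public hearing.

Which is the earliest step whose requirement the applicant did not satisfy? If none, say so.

Step 1 — counting 28 days from 5 June 2012 (when the application is submitted) gives a deadline of 3 July 2012; done 2 July 2012 — timely.
Step 2 — 23 and 42 days from 17 July 2012 (end of the 15-day hold period, which began when the application fee is paid on 2 July 2012) are 9 August 2012 and 28 August 2012 respectively; 18 August 2012 falls inside that range.
Step 3 — counting 89 days from 18 August 2012 (when on-site notice is posted) gives a deadline of 15 November 2012; not done until 17 November 2012, 2 days after the deadline.
No need to go further; step 3 was not satisfied.

Step 3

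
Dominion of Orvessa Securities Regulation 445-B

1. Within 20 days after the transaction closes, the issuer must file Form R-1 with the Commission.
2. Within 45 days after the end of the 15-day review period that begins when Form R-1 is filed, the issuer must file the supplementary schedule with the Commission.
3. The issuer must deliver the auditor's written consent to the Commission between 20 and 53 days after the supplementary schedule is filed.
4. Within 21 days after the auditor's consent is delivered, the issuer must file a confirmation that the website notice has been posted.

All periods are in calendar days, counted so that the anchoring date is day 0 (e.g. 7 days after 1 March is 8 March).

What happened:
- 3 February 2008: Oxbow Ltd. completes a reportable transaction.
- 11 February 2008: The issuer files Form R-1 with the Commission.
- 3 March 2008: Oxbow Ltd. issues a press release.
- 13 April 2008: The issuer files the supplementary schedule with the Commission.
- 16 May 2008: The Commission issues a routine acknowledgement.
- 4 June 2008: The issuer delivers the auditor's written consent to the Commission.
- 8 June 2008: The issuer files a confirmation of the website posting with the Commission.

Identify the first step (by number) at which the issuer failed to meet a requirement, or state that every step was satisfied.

Step 2

Step 1: 20 days after 3 February 2008 (when the transaction closes) is 23 February 2008; done 11 February 2008 — timely.
Step 2: 45 days after 26 February 2008 (end of the 15-day review period, which began when Form R-1 is filed on 11 February 2008) is 11 April 2008; done 13 April 2008 — 2 days late.
Later steps need not be reached.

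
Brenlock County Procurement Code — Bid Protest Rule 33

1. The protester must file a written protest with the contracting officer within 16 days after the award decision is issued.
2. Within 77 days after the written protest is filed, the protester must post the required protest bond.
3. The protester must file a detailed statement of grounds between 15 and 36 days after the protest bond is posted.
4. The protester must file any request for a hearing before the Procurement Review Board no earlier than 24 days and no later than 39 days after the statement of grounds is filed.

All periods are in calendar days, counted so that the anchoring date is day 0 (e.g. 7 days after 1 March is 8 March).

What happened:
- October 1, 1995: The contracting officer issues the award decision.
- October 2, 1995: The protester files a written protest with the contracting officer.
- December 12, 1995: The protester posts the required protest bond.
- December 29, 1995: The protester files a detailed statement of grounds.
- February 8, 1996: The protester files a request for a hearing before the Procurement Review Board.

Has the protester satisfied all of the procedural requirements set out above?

Step 1: 16 days after October 1, 1995 (when the award decision is issued) is October 17, 1995; October 2, 1995 is within that limit.
Step 2: 77 days after October 2, 1995 (when the written protest is filed) is December 18, 1995; done December 12, 1995 — timely.
Step 3: the window is 15–36 days after December 12, 1995 (when the protest bond is posted), so December 27, 1995 through January 17, 1996; done December 29, 1995 — within the window.
Step 4: the window is 24–39 days after December 29, 1995 (when the statement of grounds is filed), so January 22, 1996 through February 6, 1996; February 8, 1996 is 2 days past the end of the window.

No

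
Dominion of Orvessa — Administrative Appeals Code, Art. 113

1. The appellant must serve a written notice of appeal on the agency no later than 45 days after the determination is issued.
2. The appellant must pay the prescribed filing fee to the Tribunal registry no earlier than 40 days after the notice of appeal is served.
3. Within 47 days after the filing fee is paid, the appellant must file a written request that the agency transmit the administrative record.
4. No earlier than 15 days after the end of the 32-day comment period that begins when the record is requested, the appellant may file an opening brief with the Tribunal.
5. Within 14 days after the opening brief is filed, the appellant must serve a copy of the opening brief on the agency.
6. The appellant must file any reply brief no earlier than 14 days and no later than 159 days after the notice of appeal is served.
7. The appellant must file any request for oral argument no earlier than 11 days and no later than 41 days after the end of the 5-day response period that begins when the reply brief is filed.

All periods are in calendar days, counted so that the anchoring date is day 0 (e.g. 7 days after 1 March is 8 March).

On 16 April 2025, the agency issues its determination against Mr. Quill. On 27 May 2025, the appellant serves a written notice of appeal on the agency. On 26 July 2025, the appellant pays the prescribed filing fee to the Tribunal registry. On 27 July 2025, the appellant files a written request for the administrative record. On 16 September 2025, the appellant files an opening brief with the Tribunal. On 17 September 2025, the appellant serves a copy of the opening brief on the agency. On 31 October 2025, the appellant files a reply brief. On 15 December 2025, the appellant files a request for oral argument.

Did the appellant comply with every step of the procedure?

(1) due by 16 April 2025 + 45 days = 31 May 2025; 27 May 2025 is within that limit.
(2) permitted from 27 May 2025 + 40 days = 6 July 2025 onward; done 26 July 2025 — permitted.
(3) due by 26 July 2025 + 47 days = 11 September 2025; done 27 July 2025 — timely.
(4) permitted from 28 August 2025 + 15 days = 12 September 2025 onward; done 16 September 2025, after the minimum wait.
(5) due by 16 September 2025 + 14 days = 30 September 2025; done 17 September 2025 — timely.
(6) the permitted window runs from 27 May 2025 + 14 = 10 June 2025 to 27 May 2025 + 159 = 2 November 2025; done 31 October 2025 — within the window.
(7) the permitted window runs from 5 November 2025 + 11 = 16 November 2025 to 5 November 2025 + 41 = 16 December 2025; 15 December 2025 falls inside that range.

Yes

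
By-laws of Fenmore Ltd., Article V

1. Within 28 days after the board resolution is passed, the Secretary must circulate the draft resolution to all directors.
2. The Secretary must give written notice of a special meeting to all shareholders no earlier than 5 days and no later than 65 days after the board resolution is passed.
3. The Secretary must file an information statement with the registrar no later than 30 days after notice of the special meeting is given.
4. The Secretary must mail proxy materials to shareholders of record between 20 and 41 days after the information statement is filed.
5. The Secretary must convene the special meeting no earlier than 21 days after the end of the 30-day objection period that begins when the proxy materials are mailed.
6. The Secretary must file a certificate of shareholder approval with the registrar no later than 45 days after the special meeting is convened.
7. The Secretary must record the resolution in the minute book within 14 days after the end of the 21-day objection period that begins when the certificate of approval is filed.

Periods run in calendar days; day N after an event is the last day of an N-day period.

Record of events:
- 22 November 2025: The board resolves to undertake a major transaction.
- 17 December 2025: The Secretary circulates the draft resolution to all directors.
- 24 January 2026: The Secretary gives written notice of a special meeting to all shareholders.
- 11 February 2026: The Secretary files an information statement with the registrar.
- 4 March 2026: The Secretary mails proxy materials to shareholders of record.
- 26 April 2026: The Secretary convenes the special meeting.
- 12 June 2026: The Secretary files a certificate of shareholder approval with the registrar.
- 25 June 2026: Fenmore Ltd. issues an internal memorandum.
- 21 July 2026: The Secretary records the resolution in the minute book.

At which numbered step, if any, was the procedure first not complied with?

Step 1 — counting 28 days from 22 November 2025 (when the board resolution is passed) gives a deadline of 20 December 2025; 17 December 2025 is within that limit.
Step 2 — 5 and 65 days from 22 November 2025 (when the board resolution is passed) are 27 November 2025 and 26 January 2026 respectively; done 24 January 2026 — within the window.
Step 3 — counting 30 days from 24 January 2026 (when notice of the special meeting is given) gives a deadline of 23 February 2026; 11 February 2026 is within that limit.
Step 4 — 20 and 41 days from 11 February 2026 (when the information statement is filed) are 3 March 2026 and 24 March 2026 respectively; 4 March 2026 falls inside that range.
Step 5 — must wait 21 days from 3 April 2026 (end of the 30-day objection period, which began when the proxy materials are mailed on 4 March 2026), so not before 24 April 2026; done 26 April 2026, after the minimum wait.
Step 6 — counting 45 days from 26 April 2026 (when the special meeting is convened) gives a deadline of 10 June 2026; not done until 12 June 2026, 2 days after the deadline.

Step 6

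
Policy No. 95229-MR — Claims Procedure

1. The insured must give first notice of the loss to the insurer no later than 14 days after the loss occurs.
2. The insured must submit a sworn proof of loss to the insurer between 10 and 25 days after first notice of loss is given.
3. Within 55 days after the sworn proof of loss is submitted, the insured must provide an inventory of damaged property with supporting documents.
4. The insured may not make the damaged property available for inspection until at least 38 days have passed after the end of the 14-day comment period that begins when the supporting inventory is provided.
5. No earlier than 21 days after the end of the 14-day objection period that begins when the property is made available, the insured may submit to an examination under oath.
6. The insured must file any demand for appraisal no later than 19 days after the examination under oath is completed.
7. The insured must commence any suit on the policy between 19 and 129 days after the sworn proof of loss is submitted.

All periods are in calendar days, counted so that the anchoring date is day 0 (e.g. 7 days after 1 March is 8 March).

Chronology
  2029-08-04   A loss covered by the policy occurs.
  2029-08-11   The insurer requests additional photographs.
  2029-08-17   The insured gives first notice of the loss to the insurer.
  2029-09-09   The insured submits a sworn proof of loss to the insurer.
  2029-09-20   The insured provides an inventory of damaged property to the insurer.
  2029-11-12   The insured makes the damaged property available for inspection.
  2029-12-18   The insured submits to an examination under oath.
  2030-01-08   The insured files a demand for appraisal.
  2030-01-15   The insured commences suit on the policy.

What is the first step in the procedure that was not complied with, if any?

Step 6

(1) due by 2029-08-04 + 14 days = 2029-08-18; done 2029-08-17 — timely.
(2) the permitted window runs from 2029-08-17 + 10 = 2029-08-27 to 2029-08-17 + 25 = 2029-09-11; done 2029-09-09 — within the window.
(3) due by 2029-09-09 + 55 days = 2029-11-03; done 2029-09-20 — timely.
(4) permitted from 2029-10-04 + 38 days = 2029-11-11 onward; done 2029-11-12 — permitted.
(5) permitted from 2029-11-26 + 21 days = 2029-12-17 onward; done 2029-12-18 — permitted.
(6) due by 2029-12-18 + 19 days = 2030-01-06; not done until 2030-01-08, 2 days after the deadline.
That is the first point of non-compliance.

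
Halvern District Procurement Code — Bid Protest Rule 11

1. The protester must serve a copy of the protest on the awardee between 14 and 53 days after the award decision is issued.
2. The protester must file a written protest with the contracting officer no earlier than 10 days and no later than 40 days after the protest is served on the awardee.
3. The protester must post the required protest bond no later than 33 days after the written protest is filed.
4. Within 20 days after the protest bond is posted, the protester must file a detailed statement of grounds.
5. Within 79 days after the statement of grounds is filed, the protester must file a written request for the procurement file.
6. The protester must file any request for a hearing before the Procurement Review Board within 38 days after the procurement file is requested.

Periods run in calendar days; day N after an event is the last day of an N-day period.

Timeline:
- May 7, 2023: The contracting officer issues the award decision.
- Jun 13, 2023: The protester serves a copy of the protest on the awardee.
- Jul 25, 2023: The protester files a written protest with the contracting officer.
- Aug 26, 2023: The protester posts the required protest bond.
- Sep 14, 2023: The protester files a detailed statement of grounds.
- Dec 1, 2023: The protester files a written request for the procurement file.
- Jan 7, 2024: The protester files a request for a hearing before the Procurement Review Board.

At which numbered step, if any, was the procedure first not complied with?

Step 1 — 14 and 53 days from May 7, 2023 (when the award decision is issued) are May 21, 2023 and Jun 29, 2023 respectively; Jun 13, 2023 falls inside that range.
Step 2 — 10 and 40 days from Jun 13, 2023 (when the protest is served on the awardee) are Jun 23, 2023 and Jul 23, 2023 respectively; done Jul 25, 2023 — 2 days after the window closed.

Step 2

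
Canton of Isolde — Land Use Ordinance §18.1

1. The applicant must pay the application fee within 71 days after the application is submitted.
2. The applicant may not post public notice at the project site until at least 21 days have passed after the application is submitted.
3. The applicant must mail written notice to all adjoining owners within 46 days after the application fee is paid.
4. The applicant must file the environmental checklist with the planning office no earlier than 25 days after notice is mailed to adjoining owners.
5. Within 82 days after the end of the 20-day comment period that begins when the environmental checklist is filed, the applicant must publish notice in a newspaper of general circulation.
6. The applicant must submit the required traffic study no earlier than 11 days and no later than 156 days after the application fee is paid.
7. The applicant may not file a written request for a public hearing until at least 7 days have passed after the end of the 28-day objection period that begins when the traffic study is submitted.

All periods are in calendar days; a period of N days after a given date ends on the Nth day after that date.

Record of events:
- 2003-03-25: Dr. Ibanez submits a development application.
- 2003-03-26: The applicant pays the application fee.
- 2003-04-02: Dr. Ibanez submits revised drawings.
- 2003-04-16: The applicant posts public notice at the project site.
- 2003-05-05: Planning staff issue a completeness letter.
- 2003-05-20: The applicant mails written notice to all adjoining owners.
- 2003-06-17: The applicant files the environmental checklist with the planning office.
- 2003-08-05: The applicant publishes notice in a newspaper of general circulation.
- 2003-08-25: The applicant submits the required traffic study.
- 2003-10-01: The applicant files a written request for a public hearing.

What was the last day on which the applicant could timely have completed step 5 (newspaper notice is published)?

2003-09-27

The environmental checklist is filed on 2003-06-17; the 20-day comment period therefore ends 2003-07-07, and step 5 runs from that date. 82 days after 2003-07-07 is 2003-09-27.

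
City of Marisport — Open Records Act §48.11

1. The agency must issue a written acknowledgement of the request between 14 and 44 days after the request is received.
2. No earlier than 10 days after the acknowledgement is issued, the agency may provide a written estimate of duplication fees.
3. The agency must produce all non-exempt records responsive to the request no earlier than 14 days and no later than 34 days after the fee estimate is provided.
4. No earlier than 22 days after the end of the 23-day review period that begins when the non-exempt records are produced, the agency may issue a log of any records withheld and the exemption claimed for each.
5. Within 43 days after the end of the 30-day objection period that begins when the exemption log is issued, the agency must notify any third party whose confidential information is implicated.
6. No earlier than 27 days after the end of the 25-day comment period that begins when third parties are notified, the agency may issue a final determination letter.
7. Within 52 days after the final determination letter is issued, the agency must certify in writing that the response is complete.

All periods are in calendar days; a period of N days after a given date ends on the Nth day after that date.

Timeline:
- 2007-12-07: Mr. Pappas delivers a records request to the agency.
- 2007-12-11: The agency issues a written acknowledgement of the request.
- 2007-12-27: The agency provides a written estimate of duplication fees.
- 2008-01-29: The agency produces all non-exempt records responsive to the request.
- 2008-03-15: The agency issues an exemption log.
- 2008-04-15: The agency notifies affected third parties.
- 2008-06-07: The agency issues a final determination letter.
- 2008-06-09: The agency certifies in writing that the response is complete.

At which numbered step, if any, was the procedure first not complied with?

Step 1

Step 1 — 14 and 44 days from 2007-12-07 (when the request is received) are 2007-12-21 and 2008-01-20 respectively; done 2007-12-11 — 10 days before the window opened.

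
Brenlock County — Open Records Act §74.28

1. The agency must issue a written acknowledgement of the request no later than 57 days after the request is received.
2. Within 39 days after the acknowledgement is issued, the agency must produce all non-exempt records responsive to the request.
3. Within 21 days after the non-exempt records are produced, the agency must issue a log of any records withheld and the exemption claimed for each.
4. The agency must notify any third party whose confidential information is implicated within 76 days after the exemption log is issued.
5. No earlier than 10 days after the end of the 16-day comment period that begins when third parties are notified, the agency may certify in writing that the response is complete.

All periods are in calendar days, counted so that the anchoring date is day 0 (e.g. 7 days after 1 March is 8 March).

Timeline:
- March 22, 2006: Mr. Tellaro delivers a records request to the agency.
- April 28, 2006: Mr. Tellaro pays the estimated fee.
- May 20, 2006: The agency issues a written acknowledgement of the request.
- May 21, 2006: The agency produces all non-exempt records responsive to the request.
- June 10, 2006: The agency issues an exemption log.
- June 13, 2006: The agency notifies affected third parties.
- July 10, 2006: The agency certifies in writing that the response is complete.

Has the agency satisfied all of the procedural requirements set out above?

No

Step 1 — counting 57 days from March 22, 2006 (when the request is received) gives a deadline of May 18, 2006; May 20, 2006 misses that deadline by 2 days.
Later steps need not be reached.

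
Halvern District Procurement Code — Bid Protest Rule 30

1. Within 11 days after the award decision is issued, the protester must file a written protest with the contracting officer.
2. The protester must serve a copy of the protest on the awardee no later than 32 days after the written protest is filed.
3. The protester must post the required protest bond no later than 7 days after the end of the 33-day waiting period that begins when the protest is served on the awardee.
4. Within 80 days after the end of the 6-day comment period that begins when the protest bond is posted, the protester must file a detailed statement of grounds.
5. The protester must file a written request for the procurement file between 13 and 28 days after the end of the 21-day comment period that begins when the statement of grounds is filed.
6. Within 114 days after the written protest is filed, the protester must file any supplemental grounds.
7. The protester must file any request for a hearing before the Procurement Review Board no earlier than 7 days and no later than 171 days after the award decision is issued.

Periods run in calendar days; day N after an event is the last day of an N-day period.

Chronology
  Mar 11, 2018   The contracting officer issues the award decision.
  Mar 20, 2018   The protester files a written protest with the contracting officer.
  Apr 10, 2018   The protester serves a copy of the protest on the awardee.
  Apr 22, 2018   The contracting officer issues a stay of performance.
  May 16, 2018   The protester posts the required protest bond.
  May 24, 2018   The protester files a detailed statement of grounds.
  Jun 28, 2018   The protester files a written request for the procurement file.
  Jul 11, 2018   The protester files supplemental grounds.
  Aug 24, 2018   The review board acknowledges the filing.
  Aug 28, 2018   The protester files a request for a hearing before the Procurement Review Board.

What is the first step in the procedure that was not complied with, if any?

None — every step was satisfied

Step 1: 11 days after Mar 11, 2018 (when the award decision is issued) is Mar 22, 2018; completed Mar 20, 2018, before the deadline.
Step 2: 32 days after Mar 20, 2018 (when the written protest is filed) is Apr 21, 2018; done Apr 10, 2018 — timely.
Step 3: 7 days after May 13, 2018 (end of the 33-day waiting period, which began when the protest is served on the awardee on Apr 10, 2018) is May 20, 2018; done May 16, 2018 — timely.
Step 4: 80 days after May 22, 2018 (end of the 6-day comment period, which began when the protest bond is posted on May 16, 2018) is Aug 10, 2018; May 24, 2018 is within that limit.
Step 5: the window is 13–28 days after Jun 14, 2018 (end of the 21-day comment period, which began when the statement of grounds is filed on May 24, 2018), so Jun 27, 2018 through Jul 12, 2018; done Jun 28, 2018 — within the window.
Step 6: 114 days after Mar 20, 2018 (when the written protest is filed) is Jul 12, 2018; completed Jul 11, 2018, before the deadline.
Step 7: the window is 7–171 days after Mar 11, 2018 (when the award decision is issued), so Mar 18, 2018 through Aug 29, 2018; Aug 28, 2018 falls inside that range.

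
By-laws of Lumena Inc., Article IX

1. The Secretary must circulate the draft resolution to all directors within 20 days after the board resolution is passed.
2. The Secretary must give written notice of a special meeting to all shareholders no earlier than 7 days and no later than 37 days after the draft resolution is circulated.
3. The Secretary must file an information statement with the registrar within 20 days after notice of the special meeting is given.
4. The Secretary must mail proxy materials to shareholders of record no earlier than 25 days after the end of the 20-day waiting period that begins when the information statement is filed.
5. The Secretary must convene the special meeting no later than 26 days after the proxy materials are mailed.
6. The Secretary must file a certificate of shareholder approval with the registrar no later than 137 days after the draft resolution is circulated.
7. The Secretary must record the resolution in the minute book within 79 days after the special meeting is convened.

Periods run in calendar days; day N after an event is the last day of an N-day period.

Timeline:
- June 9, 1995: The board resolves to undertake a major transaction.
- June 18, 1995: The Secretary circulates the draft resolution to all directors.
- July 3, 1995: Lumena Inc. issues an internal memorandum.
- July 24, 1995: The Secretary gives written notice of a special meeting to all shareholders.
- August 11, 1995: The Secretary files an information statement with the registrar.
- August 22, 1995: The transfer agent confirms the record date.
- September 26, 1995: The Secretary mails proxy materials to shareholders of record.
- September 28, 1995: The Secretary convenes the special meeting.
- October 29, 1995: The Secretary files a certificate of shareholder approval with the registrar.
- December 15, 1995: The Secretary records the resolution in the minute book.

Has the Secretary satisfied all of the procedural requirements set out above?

Yes

Step 1: 20 days after June 9, 1995 (when the board resolution is passed) is June 29, 1995; completed June 18, 1995, before the deadline.
Step 2: the window is 7–37 days after June 18, 1995 (when the draft resolution is circulated), so June 25, 1995 through July 25, 1995; done July 24, 1995, which is between those dates.
Step 3: 20 days after July 24, 1995 (when notice of the special meeting is given) is August 13, 1995; completed August 11, 1995, before the deadline.
Step 4: the earliest permitted date is 25 days after August 31, 1995 (end of the 20-day waiting period, which began when the information statement is filed on August 11, 1995), i.e. September 25, 1995; September 26, 1995 is on or after that date.
Step 5: 26 days after September 26, 1995 (when the proxy materials are mailed) is October 22, 1995; done September 28, 1995 — timely.
Step 6: 137 days after June 18, 1995 (when the draft resolution is circulated) is November 2, 1995; done October 29, 1995 — timely.
Step 7: 79 days after September 28, 1995 (when the special meeting is convened) is December 16, 1995; completed December 15, 1995, before the deadline.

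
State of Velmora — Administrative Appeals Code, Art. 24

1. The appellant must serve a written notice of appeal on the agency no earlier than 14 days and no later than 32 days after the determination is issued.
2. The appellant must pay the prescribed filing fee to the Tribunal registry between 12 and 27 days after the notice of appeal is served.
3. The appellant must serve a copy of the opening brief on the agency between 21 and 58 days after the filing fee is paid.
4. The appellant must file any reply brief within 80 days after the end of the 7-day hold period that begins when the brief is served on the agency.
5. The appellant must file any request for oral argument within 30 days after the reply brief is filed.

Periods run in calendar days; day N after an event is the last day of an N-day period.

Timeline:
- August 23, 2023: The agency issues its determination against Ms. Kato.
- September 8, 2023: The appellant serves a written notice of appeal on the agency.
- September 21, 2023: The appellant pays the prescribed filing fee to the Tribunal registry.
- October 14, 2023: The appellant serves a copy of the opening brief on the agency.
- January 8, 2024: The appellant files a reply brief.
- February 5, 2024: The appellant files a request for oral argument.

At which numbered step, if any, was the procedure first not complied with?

(1) the permitted window runs from August 23, 2023 + 14 = September 6, 2023 to August 23, 2023 + 32 = September 24, 2023; done September 8, 2023, which is between those dates.
(2) the permitted window runs from September 8, 2023 + 12 = September 20, 2023 to September 8, 2023 + 27 = October 5, 2023; done September 21, 2023, which is between those dates.
(3) the permitted window runs from September 21, 2023 + 21 = October 12, 2023 to September 21, 2023 + 58 = November 18, 2023; done October 14, 2023, which is between those dates.
(4) due by October 21, 2023 + 80 days = January 9, 2024; completed January 8, 2024, before the deadline.
(5) due by January 8, 2024 + 30 days = February 7, 2024; February 5, 2024 is within that limit.

None — every step was satisfied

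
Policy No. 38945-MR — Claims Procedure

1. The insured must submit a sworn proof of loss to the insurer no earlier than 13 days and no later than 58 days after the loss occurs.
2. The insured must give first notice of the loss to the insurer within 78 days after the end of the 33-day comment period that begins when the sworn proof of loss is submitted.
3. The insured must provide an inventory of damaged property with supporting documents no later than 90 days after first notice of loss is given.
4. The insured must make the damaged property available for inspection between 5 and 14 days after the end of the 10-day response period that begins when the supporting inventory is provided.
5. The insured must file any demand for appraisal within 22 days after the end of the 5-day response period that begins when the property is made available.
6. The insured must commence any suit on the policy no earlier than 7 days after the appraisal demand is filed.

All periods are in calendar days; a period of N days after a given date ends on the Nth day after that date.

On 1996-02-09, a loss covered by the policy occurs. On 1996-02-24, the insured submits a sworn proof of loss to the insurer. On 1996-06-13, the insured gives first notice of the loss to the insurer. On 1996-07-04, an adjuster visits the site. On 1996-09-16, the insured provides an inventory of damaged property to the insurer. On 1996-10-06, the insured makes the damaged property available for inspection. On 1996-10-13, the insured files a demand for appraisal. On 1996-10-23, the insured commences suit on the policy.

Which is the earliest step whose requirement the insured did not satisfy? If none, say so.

Step 3

(1) the permitted window runs from 1996-02-09 + 13 = 1996-02-22 to 1996-02-09 + 58 = 1996-04-07; 1996-02-24 falls inside that range.
(2) due by 1996-03-28 + 78 days = 1996-06-14; done 1996-06-13 — timely.
(3) due by 1996-06-13 + 90 days = 1996-09-11; 1996-09-16 misses that deadline by 5 days.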